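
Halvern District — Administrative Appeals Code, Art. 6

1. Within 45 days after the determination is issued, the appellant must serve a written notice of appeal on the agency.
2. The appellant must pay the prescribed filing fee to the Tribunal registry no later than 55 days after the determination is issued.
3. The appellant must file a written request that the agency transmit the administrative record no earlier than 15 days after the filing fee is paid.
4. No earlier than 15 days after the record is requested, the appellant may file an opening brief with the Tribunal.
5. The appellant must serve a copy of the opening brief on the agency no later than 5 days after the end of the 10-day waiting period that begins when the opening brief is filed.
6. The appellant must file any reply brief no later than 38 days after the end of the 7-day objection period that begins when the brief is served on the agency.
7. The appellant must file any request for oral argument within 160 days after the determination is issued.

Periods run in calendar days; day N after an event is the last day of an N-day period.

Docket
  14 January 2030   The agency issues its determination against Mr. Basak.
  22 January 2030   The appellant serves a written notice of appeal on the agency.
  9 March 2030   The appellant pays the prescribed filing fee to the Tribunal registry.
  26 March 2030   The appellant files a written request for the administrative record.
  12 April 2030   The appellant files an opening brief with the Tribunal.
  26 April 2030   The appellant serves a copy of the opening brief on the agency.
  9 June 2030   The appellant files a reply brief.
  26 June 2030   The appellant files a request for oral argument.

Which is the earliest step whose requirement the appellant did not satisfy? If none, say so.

Step 1 — counting 45 days from 14 January 2030 (when the determination is issued) gives a deadline of 28 February 2030; completed 22 January 2030, before the deadline.
Step 2 — counting 55 days from 14 January 2030 (when the determination is issued) gives a deadline of 10 March 2030; done 9 March 2030 — timely.
Step 3 — must wait 15 days from 9 March 2030 (when the filing fee is paid), so not before 24 March 2030; done 26 March 2030 — permitted.
Step 4 — must wait 15 days from 26 March 2030 (when the record is requested), so not before 10 April 2030; 12 April 2030 is on or after that date.
Step 5 — counting 5 days from 22 April 2030 (end of the 10-day waiting period, which began when the opening brief is filed on 12 April 2030) gives a deadline of 27 April 2030; 26 April 2030 is within that limit.
Step 6 — counting 38 days from 3 May 2030 (end of the 7-day objection period, which began when the brief is served on the agency on 26 April 2030) gives a deadline of 10 June 2030; 9 June 2030 is within that limit.
Step 7 — counting 160 days from 14 January 2030 (when the determination is issued) gives a deadline of 23 June 2030; not done until 26 June 2030, 3 days after the deadline.
Later steps need not be reached.

Step 7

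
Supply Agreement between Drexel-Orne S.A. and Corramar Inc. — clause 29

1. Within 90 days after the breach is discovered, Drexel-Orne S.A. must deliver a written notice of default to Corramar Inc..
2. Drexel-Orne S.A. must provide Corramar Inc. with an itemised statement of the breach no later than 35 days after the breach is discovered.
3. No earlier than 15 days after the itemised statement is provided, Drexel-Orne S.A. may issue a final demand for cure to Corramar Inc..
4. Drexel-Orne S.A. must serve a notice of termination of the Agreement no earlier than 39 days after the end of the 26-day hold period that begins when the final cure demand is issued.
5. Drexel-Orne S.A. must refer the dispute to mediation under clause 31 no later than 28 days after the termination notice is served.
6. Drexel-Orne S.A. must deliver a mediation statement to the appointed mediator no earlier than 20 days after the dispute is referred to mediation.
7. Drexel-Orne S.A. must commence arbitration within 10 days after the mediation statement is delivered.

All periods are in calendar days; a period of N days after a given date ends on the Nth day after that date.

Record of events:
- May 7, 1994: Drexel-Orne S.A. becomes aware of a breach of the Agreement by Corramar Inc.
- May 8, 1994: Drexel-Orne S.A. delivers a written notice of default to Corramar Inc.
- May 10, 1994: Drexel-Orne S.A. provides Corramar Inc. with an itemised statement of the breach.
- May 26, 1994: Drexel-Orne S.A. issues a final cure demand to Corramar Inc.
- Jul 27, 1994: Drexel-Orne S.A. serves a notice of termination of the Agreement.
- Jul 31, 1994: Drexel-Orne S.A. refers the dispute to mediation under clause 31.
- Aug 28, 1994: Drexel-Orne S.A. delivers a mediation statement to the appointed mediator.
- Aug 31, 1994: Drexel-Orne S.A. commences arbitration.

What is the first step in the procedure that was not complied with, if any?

Step 4

Step 1 — counting 90 days from May 7, 1994 (when the breach is discovered) gives a deadline of Aug 5, 1994; May 8, 1994 is within that limit.
Step 2 — counting 35 days from May 7, 1994 (when the breach is discovered) gives a deadline of Jun 11, 1994; May 10, 1994 is within that limit.
Step 3 — must wait 15 days from May 10, 1994 (when the itemised statement is provided), so not before May 25, 1994; done May 26, 1994, after the minimum wait.
Step 4 — must wait 39 days from Jun 21, 1994 (end of the 26-day hold period, which began when the final cure demand is issued on May 26, 1994), so not before Jul 30, 1994; acted on Jul 27, 1994, 3 days prematurely.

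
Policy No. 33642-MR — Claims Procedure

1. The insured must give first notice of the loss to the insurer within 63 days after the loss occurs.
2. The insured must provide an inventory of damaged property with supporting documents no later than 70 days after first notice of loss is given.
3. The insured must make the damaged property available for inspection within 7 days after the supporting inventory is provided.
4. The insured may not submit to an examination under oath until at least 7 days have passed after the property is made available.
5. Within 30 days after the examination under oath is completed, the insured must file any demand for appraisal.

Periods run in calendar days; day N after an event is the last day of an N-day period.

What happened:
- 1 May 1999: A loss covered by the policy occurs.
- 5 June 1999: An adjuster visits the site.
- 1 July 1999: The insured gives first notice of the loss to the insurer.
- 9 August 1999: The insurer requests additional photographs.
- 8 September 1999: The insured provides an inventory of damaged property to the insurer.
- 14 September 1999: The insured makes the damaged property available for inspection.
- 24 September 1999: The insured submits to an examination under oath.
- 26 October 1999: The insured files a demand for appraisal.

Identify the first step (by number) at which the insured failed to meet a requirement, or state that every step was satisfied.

Step 5

(1) due by 1 May 1999 + 63 days = 3 July 1999; done 1 July 1999 — timely.
(2) due by 1 July 1999 + 70 days = 9 September 1999; done 8 September 1999 — timely.
(3) due by 8 September 1999 + 7 days = 15 September 1999; 14 September 1999 is within that limit.
(4) permitted from 14 September 1999 + 7 days = 21 September 1999 onward; done 24 September 1999 — permitted.
(5) due by 24 September 1999 + 30 days = 24 October 1999; not done until 26 October 1999, 2 days after the deadline.
The procedure was therefore not followed at step 5.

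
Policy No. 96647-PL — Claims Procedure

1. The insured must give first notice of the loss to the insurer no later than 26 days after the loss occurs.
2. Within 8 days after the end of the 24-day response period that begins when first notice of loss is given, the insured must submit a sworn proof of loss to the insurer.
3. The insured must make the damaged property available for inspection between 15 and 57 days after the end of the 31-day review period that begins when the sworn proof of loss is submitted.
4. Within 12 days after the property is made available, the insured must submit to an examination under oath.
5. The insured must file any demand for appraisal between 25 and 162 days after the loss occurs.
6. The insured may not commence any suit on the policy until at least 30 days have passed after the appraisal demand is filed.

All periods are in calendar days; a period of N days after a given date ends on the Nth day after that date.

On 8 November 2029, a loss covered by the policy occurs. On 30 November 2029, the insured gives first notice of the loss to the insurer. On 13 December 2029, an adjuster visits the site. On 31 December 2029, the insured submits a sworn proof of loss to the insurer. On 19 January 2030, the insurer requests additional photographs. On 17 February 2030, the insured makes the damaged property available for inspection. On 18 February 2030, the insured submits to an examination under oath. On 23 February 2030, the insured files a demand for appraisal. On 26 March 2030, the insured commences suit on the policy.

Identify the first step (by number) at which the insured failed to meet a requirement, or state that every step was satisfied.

(1) due by 8 November 2029 + 26 days = 4 December 2029; completed 30 November 2029, before the deadline.
(2) due by 24 December 2029 + 8 days = 1 January 2030; 31 December 2029 is within that limit.
(3) the permitted window runs from 31 January 2030 + 15 = 15 February 2030 to 31 January 2030 + 57 = 29 March 2030; done 17 February 2030 — within the window.
(4) due by 17 February 2030 + 12 days = 1 March 2030; done 18 February 2030 — timely.
(5) the permitted window runs from 8 November 2029 + 25 = 3 December 2029 to 8 November 2029 + 162 = 19 April 2030; done 23 February 2030 — within the window.
(6) permitted from 23 February 2030 + 30 days = 25 March 2030 onward; done 26 March 2030 — permitted.

None — every step was satisfied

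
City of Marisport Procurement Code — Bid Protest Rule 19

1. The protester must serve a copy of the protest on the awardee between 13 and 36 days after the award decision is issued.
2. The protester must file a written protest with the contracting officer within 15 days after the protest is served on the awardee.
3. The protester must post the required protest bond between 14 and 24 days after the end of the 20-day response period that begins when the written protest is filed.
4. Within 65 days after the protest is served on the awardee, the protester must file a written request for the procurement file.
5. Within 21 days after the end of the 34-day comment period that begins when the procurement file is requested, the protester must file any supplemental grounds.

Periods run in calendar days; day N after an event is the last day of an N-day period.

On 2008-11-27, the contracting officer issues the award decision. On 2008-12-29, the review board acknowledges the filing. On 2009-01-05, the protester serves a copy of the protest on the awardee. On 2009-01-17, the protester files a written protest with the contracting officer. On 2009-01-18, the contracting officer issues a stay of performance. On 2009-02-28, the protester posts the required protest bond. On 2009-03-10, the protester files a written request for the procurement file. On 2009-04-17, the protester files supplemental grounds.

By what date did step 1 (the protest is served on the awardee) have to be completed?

2009-01-02

Step 1 runs from 2008-11-27, when the award decision is issued. The window is 13–36 days after 2008-11-27; it closes on 2009-01-02.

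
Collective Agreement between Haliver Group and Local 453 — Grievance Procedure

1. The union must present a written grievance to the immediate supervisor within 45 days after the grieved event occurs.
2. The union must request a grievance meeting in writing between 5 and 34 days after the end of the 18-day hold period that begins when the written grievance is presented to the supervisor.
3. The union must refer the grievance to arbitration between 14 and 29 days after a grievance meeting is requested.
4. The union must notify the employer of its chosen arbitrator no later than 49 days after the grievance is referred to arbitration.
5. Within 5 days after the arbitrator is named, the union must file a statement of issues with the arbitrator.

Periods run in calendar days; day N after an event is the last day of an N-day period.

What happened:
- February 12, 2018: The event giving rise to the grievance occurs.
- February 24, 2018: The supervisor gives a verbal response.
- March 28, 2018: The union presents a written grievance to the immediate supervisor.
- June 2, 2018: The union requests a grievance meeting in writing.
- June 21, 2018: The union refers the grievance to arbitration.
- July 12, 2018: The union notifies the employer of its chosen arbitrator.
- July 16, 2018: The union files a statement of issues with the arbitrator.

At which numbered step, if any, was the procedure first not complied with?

Step 2

(1) due by February 12, 2018 + 45 days = March 29, 2018; done March 28, 2018 — timely.
(2) the permitted window runs from April 15, 2018 + 5 = April 20, 2018 to April 15, 2018 + 34 = May 19, 2018; June 2, 2018 is 14 days past the end of the window.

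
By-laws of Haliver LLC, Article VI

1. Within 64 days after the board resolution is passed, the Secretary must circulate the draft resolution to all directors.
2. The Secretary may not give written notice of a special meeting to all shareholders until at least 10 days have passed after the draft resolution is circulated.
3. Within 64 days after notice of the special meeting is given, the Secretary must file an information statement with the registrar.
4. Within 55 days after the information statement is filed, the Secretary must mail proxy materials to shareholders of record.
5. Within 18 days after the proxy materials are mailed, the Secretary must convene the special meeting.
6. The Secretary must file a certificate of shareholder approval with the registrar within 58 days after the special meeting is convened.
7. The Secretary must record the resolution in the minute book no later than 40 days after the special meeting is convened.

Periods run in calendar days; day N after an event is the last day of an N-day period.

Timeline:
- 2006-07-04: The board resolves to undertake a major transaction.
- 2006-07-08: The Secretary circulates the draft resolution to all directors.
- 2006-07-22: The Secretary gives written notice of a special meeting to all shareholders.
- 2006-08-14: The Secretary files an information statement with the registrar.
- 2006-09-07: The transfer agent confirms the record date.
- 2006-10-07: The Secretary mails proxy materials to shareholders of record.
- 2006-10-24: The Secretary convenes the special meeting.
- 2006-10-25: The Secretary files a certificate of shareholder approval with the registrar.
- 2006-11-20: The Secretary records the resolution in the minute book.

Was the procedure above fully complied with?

Yes

Step 1: 64 days after 2006-07-04 (when the board resolution is passed) is 2006-09-06; 2006-07-08 is within that limit.
Step 2: the earliest permitted date is 10 days after 2006-07-08 (when the draft resolution is circulated), i.e. 2006-07-18; done 2006-07-22 — permitted.
Step 3: 64 days after 2006-07-22 (when notice of the special meeting is given) is 2006-09-24; 2006-08-14 is within that limit.
Step 4: 55 days after 2006-08-14 (when the information statement is filed) is 2006-10-08; done 2006-10-07 — timely.
Step 5: 18 days after 2006-10-07 (when the proxy materials are mailed) is 2006-10-25; 2006-10-24 is within that limit.
Step 6: 58 days after 2006-10-24 (when the special meeting is convened) is 2006-12-21; completed 2006-10-25, before the deadline.
Step 7: 40 days after 2006-10-24 (when the special meeting is convened) is 2006-12-03; completed 2006-11-20, before the deadline.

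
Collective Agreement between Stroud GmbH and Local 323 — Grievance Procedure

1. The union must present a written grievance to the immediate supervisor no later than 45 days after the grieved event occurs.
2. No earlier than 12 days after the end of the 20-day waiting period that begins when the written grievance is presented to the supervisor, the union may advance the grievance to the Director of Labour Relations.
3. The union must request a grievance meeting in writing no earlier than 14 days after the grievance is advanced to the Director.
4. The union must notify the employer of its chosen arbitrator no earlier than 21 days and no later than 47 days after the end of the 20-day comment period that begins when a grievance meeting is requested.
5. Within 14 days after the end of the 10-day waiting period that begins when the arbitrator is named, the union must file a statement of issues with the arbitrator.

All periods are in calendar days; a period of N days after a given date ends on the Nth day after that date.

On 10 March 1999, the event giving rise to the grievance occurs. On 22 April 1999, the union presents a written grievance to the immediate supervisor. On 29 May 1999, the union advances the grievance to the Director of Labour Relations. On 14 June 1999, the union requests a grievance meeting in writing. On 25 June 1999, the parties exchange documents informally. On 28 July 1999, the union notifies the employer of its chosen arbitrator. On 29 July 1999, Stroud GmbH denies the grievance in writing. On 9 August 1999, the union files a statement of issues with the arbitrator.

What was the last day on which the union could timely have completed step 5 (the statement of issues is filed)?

The arbitrator is named on 28 July 1999; the 10-day waiting period therefore ends 7 August 1999, and step 5 runs from that date. 14 days after 7 August 1999 is 21 August 1999.

21 August 1999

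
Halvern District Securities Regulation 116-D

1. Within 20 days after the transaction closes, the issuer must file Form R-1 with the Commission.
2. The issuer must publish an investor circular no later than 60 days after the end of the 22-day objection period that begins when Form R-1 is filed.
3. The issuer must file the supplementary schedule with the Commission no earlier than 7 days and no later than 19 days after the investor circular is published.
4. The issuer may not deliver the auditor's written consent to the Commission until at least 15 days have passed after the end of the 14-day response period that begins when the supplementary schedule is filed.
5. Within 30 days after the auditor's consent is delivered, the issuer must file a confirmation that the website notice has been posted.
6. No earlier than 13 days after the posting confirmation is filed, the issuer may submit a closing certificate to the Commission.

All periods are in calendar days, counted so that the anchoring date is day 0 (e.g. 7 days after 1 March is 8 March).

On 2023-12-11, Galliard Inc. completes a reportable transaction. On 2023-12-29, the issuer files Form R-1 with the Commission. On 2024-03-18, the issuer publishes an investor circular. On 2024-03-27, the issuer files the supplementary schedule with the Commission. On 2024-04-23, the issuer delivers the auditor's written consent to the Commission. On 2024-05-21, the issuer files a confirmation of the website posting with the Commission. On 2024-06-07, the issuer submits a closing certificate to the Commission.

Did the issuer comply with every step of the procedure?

No

(1) due by 2023-12-11 + 20 days = 2023-12-31; completed 2023-12-29, before the deadline.
(2) due by 2024-01-20 + 60 days = 2024-03-20; done 2024-03-18 — timely.
(3) the permitted window runs from 2024-03-18 + 7 = 2024-03-25 to 2024-03-18 + 19 = 2024-04-06; done 2024-03-27, which is between those dates.
(4) permitted from 2024-04-10 + 15 days = 2024-04-25 onward; 2024-04-23 is 2 days before the earliest permitted date.
The analysis stops there.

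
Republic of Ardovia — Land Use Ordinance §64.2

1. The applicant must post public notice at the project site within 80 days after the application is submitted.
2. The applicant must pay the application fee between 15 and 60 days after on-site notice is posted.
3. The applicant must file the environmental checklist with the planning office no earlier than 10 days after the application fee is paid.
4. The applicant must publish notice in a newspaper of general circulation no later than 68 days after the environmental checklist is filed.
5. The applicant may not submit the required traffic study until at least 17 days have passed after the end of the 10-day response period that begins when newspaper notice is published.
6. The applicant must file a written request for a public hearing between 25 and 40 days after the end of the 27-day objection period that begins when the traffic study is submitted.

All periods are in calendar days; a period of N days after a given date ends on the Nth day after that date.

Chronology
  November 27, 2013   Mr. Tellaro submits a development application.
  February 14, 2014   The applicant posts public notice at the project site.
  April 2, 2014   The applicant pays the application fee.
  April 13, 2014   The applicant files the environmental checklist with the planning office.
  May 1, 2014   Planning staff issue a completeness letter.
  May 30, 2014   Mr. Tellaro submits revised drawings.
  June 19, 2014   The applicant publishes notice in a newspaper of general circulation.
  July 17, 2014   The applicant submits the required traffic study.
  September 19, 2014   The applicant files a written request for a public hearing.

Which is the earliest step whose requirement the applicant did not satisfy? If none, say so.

(1) due by November 27, 2013 + 80 days = February 15, 2014; completed February 14, 2014, before the deadline.
(2) the permitted window runs from February 14, 2014 + 15 = March 1, 2014 to February 14, 2014 + 60 = April 15, 2014; done April 2, 2014, which is between those dates.
(3) permitted from April 2, 2014 + 10 days = April 12, 2014 onward; done April 13, 2014, after the minimum wait.
(4) due by April 13, 2014 + 68 days = June 20, 2014; completed June 19, 2014, before the deadline.
(5) permitted from June 29, 2014 + 17 days = July 16, 2014 onward; done July 17, 2014 — permitted.
(6) the permitted window runs from August 13, 2014 + 25 = September 7, 2014 to August 13, 2014 + 40 = September 22, 2014; done September 19, 2014, which is between those dates.

None — every step was satisfied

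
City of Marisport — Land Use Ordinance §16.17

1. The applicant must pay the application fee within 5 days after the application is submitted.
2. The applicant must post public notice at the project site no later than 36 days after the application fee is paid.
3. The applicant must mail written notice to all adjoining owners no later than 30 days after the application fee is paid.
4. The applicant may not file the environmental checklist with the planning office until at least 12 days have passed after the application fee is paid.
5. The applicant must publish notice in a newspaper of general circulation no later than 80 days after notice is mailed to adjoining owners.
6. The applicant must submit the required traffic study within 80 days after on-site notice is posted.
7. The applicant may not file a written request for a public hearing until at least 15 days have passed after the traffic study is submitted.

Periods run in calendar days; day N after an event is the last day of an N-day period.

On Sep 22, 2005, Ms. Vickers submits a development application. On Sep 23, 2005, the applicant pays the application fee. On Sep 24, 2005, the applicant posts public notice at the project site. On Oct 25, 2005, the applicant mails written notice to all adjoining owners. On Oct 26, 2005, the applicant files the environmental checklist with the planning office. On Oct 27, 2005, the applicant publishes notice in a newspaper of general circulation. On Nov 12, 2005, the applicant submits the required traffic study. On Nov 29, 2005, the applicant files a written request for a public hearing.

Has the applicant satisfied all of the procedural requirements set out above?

No

Step 1 — counting 5 days from Sep 22, 2005 (when the application is submitted) gives a deadline of Sep 27, 2005; completed Sep 23, 2005, before the deadline.
Step 2 — counting 36 days from Sep 23, 2005 (when the application fee is paid) gives a deadline of Oct 29, 2005; completed Sep 24, 2005, before the deadline.
Step 3 — counting 30 days from Sep 23, 2005 (when the application fee is paid) gives a deadline of Oct 23, 2005; Oct 25, 2005 misses that deadline by 2 days.
That is the first point of non-compliance.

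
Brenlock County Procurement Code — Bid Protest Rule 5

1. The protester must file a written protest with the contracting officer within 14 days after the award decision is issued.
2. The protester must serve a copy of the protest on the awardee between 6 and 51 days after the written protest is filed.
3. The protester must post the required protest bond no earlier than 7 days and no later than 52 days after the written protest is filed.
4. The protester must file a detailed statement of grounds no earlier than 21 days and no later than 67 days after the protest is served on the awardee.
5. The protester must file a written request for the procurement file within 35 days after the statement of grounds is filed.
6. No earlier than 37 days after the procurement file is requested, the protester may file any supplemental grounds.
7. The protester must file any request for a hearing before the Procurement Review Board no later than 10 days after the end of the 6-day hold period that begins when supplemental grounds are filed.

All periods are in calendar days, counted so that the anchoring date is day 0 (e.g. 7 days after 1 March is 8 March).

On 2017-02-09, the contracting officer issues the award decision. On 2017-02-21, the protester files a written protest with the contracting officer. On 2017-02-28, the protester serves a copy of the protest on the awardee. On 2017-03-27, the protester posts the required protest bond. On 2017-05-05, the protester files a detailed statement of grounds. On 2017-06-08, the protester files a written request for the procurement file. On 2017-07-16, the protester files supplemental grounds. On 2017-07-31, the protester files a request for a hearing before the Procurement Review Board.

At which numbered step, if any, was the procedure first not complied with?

None — every step was satisfied

(1) due by 2017-02-09 + 14 days = 2017-02-23; done 2017-02-21 — timely.
(2) the permitted window runs from 2017-02-21 + 6 = 2017-02-27 to 2017-02-21 + 51 = 2017-04-13; done 2017-02-28, which is between those dates.
(3) the permitted window runs from 2017-02-21 + 7 = 2017-02-28 to 2017-02-21 + 52 = 2017-04-14; done 2017-03-27 — within the window.
(4) the permitted window runs from 2017-02-28 + 21 = 2017-03-21 to 2017-02-28 + 67 = 2017-05-06; done 2017-05-05, which is between those dates.
(5) due by 2017-05-05 + 35 days = 2017-06-09; completed 2017-06-08, before the deadline.
(6) permitted from 2017-06-08 + 37 days = 2017-07-15 onward; done 2017-07-16 — permitted.
(7) due by 2017-07-22 + 10 days = 2017-08-01; done 2017-07-31 — timely.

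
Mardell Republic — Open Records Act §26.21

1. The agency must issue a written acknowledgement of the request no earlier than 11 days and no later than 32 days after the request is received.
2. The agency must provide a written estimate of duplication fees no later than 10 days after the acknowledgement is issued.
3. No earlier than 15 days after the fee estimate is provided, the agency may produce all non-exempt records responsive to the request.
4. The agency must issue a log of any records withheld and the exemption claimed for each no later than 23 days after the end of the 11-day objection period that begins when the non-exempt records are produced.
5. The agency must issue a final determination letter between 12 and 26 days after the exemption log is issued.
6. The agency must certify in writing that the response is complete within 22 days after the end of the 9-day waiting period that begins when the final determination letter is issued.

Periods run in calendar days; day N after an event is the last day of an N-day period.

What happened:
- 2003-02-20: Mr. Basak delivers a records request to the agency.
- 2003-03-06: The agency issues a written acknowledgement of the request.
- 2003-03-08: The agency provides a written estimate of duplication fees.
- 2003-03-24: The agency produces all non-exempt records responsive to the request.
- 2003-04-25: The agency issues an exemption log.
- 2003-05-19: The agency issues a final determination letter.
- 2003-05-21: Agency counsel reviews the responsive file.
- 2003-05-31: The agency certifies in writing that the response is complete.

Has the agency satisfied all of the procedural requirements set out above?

Yes

(1) the permitted window runs from 2003-02-20 + 11 = 2003-03-03 to 2003-02-20 + 32 = 2003-03-24; 2003-03-06 falls inside that range.
(2) due by 2003-03-06 + 10 days = 2003-03-16; completed 2003-03-08, before the deadline.
(3) permitted from 2003-03-08 + 15 days = 2003-03-23 onward; 2003-03-24 is on or after that date.
(4) due by 2003-04-04 + 23 days = 2003-04-27; done 2003-04-25 — timely.
(5) the permitted window runs from 2003-04-25 + 12 = 2003-05-07 to 2003-04-25 + 26 = 2003-05-21; done 2003-05-19, which is between those dates.
(6) due by 2003-05-28 + 22 days = 2003-06-19; completed 2003-05-31, before the deadline.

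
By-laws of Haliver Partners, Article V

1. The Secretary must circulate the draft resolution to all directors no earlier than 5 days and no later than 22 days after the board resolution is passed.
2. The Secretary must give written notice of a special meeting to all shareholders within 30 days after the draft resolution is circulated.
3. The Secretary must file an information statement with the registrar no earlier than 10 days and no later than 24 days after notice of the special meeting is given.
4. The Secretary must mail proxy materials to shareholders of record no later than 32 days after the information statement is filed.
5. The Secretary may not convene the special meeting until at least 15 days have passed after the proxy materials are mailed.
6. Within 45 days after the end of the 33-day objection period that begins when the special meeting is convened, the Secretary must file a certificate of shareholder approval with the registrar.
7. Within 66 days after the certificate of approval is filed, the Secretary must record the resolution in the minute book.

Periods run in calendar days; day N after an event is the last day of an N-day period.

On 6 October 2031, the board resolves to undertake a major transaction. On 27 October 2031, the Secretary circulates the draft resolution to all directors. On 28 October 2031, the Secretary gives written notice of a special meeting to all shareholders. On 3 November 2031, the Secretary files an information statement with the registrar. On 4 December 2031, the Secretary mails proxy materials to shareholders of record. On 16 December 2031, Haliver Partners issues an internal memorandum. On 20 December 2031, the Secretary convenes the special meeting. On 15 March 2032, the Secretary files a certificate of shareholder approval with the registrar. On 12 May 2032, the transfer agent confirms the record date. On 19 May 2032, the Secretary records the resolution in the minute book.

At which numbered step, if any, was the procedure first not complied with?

Step 1: the window is 5–22 days after 6 October 2031 (when the board resolution is passed), so 11 October 2031 through 28 October 2031; done 27 October 2031, which is between those dates.
Step 2: 30 days after 27 October 2031 (when the draft resolution is circulated) is 26 November 2031; 28 October 2031 is within that limit.
Step 3: the window is 10–24 days after 28 October 2031 (when notice of the special meeting is given), so 7 November 2031 through 21 November 2031; done 3 November 2031 — 4 days before the window opened.
That is the first point of non-compliance.

Step 3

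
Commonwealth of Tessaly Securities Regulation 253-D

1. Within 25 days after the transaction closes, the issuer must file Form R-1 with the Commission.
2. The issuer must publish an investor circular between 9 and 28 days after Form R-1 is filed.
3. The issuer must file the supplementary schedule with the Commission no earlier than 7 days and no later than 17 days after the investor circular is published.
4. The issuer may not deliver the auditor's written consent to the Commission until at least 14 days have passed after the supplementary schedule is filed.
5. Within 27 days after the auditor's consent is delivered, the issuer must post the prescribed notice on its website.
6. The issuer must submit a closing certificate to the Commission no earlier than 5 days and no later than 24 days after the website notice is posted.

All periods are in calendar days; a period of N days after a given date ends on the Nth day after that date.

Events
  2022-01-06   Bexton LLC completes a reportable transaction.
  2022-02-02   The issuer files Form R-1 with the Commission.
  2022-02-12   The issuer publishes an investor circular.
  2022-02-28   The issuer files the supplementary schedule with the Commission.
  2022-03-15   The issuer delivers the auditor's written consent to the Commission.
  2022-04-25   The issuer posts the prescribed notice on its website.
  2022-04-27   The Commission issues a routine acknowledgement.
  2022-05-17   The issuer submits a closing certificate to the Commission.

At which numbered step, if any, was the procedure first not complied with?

Step 1 — counting 25 days from 2022-01-06 (when the transaction closes) gives a deadline of 2022-01-31; not done until 2022-02-02, 2 days after the deadline.
No need to go further; step 1 was not satisfied.

Step 1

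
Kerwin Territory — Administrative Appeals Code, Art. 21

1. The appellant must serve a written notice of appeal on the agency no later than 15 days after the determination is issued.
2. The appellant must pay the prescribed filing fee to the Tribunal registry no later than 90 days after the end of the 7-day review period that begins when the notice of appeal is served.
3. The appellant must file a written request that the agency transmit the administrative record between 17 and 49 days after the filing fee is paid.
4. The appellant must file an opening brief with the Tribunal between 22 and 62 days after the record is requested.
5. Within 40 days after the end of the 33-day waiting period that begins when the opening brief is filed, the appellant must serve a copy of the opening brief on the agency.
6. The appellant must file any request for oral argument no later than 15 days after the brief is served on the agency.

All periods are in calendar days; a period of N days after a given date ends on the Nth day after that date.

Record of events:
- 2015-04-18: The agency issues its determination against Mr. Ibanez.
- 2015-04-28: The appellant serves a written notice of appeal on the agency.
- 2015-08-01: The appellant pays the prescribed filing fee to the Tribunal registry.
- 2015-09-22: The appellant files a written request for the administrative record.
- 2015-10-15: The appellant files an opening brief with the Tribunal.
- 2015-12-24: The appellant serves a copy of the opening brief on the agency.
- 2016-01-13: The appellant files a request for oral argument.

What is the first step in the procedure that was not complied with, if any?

Step 3

Step 1: 15 days after 2015-04-18 (when the determination is issued) is 2015-05-03; completed 2015-04-28, before the deadline.
Step 2: 90 days after 2015-05-05 (end of the 7-day review period, which began when the notice of appeal is served on 2015-04-28) is 2015-08-03; 2015-08-01 is within that limit.
Step 3: the window is 17–49 days after 2015-08-01 (when the filing fee is paid), so 2015-08-18 through 2015-09-19; done 2015-09-22 — 3 days after the window closed.
That is the first point of non-compliance.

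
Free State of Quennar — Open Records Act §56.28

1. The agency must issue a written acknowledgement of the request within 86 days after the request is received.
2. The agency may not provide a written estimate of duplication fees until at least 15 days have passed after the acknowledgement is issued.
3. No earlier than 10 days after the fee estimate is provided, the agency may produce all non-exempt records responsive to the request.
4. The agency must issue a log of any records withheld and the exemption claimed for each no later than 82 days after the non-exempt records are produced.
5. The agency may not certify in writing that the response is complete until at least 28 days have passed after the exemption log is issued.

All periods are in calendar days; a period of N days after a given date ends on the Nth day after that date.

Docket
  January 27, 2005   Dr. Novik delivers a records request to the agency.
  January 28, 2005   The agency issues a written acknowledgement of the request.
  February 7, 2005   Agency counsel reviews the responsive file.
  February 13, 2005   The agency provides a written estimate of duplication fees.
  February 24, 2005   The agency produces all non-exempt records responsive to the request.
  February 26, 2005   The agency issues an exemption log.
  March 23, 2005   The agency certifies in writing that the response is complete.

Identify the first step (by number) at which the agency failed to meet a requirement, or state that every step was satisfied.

Step 5

Step 1: 86 days after January 27, 2005 (when the request is received) is April 23, 2005; January 28, 2005 is within that limit.
Step 2: the earliest permitted date is 15 days after January 28, 2005 (when the acknowledgement is issued), i.e. February 12, 2005; done February 13, 2005, after the minimum wait.
Step 3: the earliest permitted date is 10 days after February 13, 2005 (when the fee estimate is provided), i.e. February 23, 2005; done February 24, 2005, after the minimum wait.
Step 4: 82 days after February 24, 2005 (when the non-exempt records are produced) is May 17, 2005; done February 26, 2005 — timely.
Step 5: the earliest permitted date is 28 days after February 26, 2005 (when the exemption log is issued), i.e. March 26, 2005; acted on March 23, 2005, 3 days prematurely.
That is the first point of non-compliance.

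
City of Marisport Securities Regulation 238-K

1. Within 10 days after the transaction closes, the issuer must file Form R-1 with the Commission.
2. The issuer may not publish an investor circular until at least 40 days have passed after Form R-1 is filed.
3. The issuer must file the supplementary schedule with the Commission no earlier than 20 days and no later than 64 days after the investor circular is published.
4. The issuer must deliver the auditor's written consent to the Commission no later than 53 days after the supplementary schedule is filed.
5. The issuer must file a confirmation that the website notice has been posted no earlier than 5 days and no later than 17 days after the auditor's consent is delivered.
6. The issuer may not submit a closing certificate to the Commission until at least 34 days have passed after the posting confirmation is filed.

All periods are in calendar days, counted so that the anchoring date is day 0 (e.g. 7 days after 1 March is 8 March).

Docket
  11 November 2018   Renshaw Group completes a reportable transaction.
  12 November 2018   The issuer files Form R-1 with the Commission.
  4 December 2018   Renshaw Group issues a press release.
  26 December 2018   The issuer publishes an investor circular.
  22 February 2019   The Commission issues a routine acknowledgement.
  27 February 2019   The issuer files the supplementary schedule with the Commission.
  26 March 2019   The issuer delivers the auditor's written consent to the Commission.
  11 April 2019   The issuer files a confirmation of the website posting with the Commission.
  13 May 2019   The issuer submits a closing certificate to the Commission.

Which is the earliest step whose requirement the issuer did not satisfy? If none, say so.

Step 1: 10 days after 11 November 2018 (when the transaction closes) is 21 November 2018; completed 12 November 2018, before the deadline.
Step 2: the earliest permitted date is 40 days after 12 November 2018 (when Form R-1 is filed), i.e. 22 December 2018; done 26 December 2018, after the minimum wait.
Step 3: the window is 20–64 days after 26 December 2018 (when the investor circular is published), so 15 January 2019 through 28 February 2019; 27 February 2019 falls inside that range.
Step 4: 53 days after 27 February 2019 (when the supplementary schedule is filed) is 21 April 2019; 26 March 2019 is within that limit.
Step 5: the window is 5–17 days after 26 March 2019 (when the auditor's consent is delivered), so 31 March 2019 through 12 April 2019; done 11 April 2019, which is between those dates.
Step 6: the earliest permitted date is 34 days after 11 April 2019 (when the posting confirmation is filed), i.e. 15 May 2019; acted on 13 May 2019, 2 days prematurely.
That is the first point of non-compliance.

Step 6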